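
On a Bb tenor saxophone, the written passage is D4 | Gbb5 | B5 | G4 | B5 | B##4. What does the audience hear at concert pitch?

C3 Fbb4 A4 F3 A4 A##3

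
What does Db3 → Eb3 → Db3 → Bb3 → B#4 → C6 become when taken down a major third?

Bbb2 Cb3 Bbb2 Gb3 G#4 Ab5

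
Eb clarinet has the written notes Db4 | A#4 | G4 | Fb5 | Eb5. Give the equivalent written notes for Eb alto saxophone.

Db5 A#5 G5 Fb6 Eb6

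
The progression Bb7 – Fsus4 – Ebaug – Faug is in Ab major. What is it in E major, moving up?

F#7 C#sus4 Baug C#aug

Ab major up to E major is an augmented fifth; each chord root moves by that interval while the quality stays the same.
Bb7: root Bb up an augmented fifth → F#, giving F#7.
Fsus4: root F up an augmented fifth → C#, giving C#sus4.
Ebaug: root Eb up an augmented fifth → B, giving Baug.
Faug: root F up an augmented fifth → C#, giving C#aug.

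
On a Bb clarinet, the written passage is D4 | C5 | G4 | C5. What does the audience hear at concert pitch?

The Bb clarinet sounds a major second below written, so transpose each written note down a major second.
D4 gives C4
C5 gives Bb4
G4 gives F4
C5 gives Bb4

C4 Bb4 F4 Bb4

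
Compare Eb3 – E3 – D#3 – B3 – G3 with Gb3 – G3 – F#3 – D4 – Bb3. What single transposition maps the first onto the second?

up a minor third

From Eb3 to Gb3 is 3 letter names — a third of some quality.
Eb3 to Gb3 is 3 semitones, which makes it a minor third; the second version is higher, so the direction is up.
Checking another pair — G3 → Bb3 — gives the same interval.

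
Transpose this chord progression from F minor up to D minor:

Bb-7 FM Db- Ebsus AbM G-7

G-7 DM Bb- Csus FM E-7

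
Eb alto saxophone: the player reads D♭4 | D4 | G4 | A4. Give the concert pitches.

Fb3 F3 Bb3 C4

The Eb alto saxophone sounds a major sixth below written, so transpose each written note down a major sixth.
Db4 becomes Fb3
D4 becomes F3
G4 becomes Bb3
A4 becomes C4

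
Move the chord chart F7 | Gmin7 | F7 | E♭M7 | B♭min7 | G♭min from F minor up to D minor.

F minor up to D minor is a major sixth; each chord root moves by that interval while the quality stays the same.
F7: root F up a major sixth → D, giving D7.
Gmin7: root G up a major sixth → E, giving Emin7.
F7: root F up a major sixth → D, giving D7.
E♭M7: root E♭ up a major sixth → C, giving CM7.
B♭min7: root B♭ up a major sixth → G, giving Gmin7.
G♭min: root G♭ up a major sixth → Eb, giving Ebmin.

D7 Emin7 D7 CM7 Gmin7 Ebmin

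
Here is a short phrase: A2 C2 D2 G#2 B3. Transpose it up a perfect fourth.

D3 F2 G2 C#3 E4

A2 up a perfect fourth is D3.
A perfect fourth up from C2 gives F2.
D2: a fourth up reaches G, and 5 semitones makes it G2.
G#2: a fourth up reaches C, and 5 semitones makes it C#3.
A perfect fourth up from B3 gives E4.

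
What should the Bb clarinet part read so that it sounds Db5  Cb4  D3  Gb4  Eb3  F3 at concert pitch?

The Bb clarinet sounds a major second below written, so the written part must be a major second above concert — transpose each note up.
Db5 → Eb5
Cb4 → Db4
D3 → E3
Gb4 → Ab4
Eb3 → F3
F3 → G3

Eb5 Db4 E3 Ab4 F3 G3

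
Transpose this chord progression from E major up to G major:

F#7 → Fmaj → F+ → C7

E major up to G major is a minor third; each chord root moves by that interval while the quality stays the same.
F#7: root F# up a minor third → A, giving A7.
Fmaj: root F up a minor third → Ab, giving Abmaj.
F+: root F up a minor third → Ab, giving Ab+.
C7: root C up a minor third → Eb, giving Eb7.

A7 Abmaj Ab+ Eb7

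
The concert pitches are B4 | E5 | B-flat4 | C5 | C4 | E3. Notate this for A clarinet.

Written C4 sounds as A3 on the A clarinet, so concert pitches are written a minor third up.
B4 becomes D5
E5 becomes G5
Bb4 becomes Db5
C5 becomes Eb5
C4 becomes Eb4
E3 becomes G3

D5 G5 Db5 Eb5 Eb4 G3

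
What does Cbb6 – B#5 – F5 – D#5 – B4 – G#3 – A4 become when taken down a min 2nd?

Cbb6 down a minor second is Bbb5.
B#5 down a minor second is A##5.
A minor second down from F5 gives E5.
D#5 down a minor second is C##5.
A minor second down from B4 gives A#4.
G#3 down a minor second is F##3.
A4 down a minor second is G#4.

Bbb5 A##5 E5 C##5 A#4 F##3 G#4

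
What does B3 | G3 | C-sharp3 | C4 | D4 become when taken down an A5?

B3 -> Eb3
G3 -> Cb3
C#3 -> F2
C4 -> Fb3
D4 -> Gb3

Eb3 Cb3 F2 Fb3 Gb3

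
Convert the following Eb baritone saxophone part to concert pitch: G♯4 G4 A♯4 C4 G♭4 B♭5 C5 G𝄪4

B2 Bb2 C#3 Eb2 Bbb2 Db4 Eb3 B#2

Written C4 on the Eb baritone saxophone sounds as Eb2, a major thirteenth lower; apply that shift to every note.
G#4 → B2
G4 → Bb2
A#4 → C#3
C4 → Eb2
Gb4 → Bbb2
Bb5 → Db4
C5 → Eb3
G##4 → B#2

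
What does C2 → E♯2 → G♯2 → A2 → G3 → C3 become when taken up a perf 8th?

C3 E#3 G#3 A3 G4 C4

C2 up a perfect octave is C3.
A perfect octave up from E#2 gives E#3.
G#2 up a perfect octave is G#3.
A2: an octave up reaches A, and 12 semitones makes it A3.
G3 up a perfect octave is G4.
C3 up a perfect octave is C4.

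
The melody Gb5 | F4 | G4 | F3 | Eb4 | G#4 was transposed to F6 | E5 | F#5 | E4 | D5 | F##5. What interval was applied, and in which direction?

Take the first pair: Gb5 → F6. G to F spans 7 letter names, so the interval is some kind of seventh.
Gb5 to F6 is 11 semitones, which makes it a major seventh; the second version is higher, so the direction is up.
Checking another pair — G#4 → F##5 — gives the same interval.

up a major seventh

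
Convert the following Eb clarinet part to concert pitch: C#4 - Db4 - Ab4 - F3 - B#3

E4 Fb4 Cb5 Ab3 D#4

The Eb clarinet sounds a minor third above written, so transpose each written note up a minor third.
C#4 gives E4
Db4 gives Fb4
Ab4 gives Cb5
F3 gives Ab3
B#3 gives D#4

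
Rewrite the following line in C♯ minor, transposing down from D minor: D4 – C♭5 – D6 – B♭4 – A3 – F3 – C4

From D down to C♯ is a minor second; apply that to each pitch.
D4 gives C#4
Cb5 gives Bb4
D6 gives C#6
Bb4 gives A4
A3 gives G#3
F3 gives E3
C4 gives B3

C#4 Bb4 C#6 A4 G#3 E3 B3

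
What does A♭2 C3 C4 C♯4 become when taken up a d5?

A diminished fifth up from Ab2 gives Ebb3.
A diminished fifth up from C3 gives Gb3.
A diminished fifth up from C4 gives Gb4.
C#4 up a diminished fifth is G4.

Ebb3 Gb3 Gb4 G4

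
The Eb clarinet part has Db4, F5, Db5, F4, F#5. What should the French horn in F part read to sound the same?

Cb5 Eb6 Cb6 Eb5 E6

First find concert pitch: the Eb clarinet sounds a minor third above written, so Db4 F5 Db5 F4 F#5 sounds Fb4 Ab5 Fb5 Ab4 A5.
Then write for French horn in F: it sounds a perfect fifth below written, so the part must be a perfect fifth above concert.
Fb4 → Cb5
Ab5 → Eb6
Fb5 → Cb6
Ab4 → Eb5
A5 → E6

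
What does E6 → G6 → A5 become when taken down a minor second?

E6 to D#6
G6 to F#6
A5 to G#5

D#6 F#6 G#5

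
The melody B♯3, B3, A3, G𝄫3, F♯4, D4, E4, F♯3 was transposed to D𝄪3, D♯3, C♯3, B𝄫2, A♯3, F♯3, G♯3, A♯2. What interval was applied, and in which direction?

down a minor sixth

From B#3 to D##3 is 6 letter names — a sixth of some quality.
D##3 to B#3 is 8 semitones, which makes it a minor sixth; the second version is lower, so the direction is down.
Checking another pair — F#3 → A#2 — gives the same interval.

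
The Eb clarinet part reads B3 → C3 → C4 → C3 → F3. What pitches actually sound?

D4 Eb3 Eb4 Eb3 Ab3

Written C4 on the Eb clarinet sounds as Eb4, a minor third higher; apply that shift to every note.
B3 -> D4
C3 -> Eb3
C4 -> Eb4
C3 -> Eb3
F3 -> Ab3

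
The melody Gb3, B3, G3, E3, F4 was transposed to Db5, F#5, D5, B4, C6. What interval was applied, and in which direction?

From Gb3 to Db5 is 12 letter names — a twelfth of some quality.
Gb3 to Db5 is 19 semitones, which makes it a perfect twelfth; the second version is higher, so the direction is up.
Checking another pair — F4 → C6 — gives the same interval.

up a perfect twelfth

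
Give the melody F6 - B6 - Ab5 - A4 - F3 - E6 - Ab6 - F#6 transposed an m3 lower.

D6 G#6 F5 F#4 D3 C#6 F6 D#6

F6 → D6
B6 → G#6
Ab5 → F5
A4 → F#4
F3 → D3
E6 → C#6
Ab6 → F6
F#6 → D#6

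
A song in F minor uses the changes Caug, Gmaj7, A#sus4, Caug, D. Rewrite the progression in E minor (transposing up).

F minor up to E minor is a major seventh; each chord root moves by that interval while the quality stays the same.
Caug: root C up a major seventh → B, giving Baug.
Gmaj7: root G up a major seventh → F#, giving F#maj7.
A#sus4: root A# up a major seventh → G##, giving G##sus4.
Caug: root C up a major seventh → B, giving Baug.
D: root D up a major seventh → C#, giving C#.

Baug F#maj7 G##sus4 Baug C#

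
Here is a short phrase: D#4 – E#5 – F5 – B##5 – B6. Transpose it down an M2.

A major second down from D#4 gives C#4.
E#5: a second down reaches D, and 2 semitones makes it D#5.
A major second down from F5 gives Eb5.
A major second down from B##5 gives A##5.
B6: a second down reaches A, and 2 semitones makes it A6.

C#4 D#5 Eb5 A##5 A6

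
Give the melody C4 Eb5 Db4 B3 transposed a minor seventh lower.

D3 F4 Eb3 C#3

C4: a seventh down reaches D, and 10 semitones makes it D3.
A minor seventh down from Eb5 gives F4.
Db4: a seventh down reaches E, and 10 semitones makes it Eb3.
B3: a seventh down reaches C, and 10 semitones makes it C#3.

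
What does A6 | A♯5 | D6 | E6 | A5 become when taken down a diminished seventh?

B#5 B##4 E#5 F##5 B#4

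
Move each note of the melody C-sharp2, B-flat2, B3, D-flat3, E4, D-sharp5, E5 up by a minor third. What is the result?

E2 Db3 D4 Fb3 G4 F#5 G5

C#2 -> E2
Bb2 -> Db3
B3 -> D4
Db3 -> Fb3
E4 -> G4
D#5 -> F#5
E5 -> G5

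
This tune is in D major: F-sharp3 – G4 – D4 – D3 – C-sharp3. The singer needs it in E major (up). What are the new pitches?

G#3 A4 E4 E3 D#3

From D up to E is a major second; apply that to each pitch.
F#3 to G#3
G4 to A4
D4 to E4
D3 to E3
C#3 to D#3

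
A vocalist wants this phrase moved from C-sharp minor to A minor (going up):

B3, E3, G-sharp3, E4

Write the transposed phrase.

G4 C4 E4 C5

From C-sharp up to A is a minor sixth; apply that to each pitch.
B3 → G4
E3 → C4
G#3 → E4
E4 → C5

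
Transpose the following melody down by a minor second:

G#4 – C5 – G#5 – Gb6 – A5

F##4 B4 F##5 F6 G#5

G#4: a second down reaches F, and 1 semitone makes it F##4.
A minor second down from C5 gives B4.
G#5 down a minor second is F##5.
A minor second down from Gb6 gives F6.
A5: a second down reaches G, and 1 semitone makes it G#5.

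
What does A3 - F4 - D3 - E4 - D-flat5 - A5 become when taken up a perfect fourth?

D4 Bb4 G3 A4 Gb5 D6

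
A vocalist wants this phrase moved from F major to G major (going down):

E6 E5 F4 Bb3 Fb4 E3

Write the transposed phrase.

F#5 F#4 G3 C3 Gb3 F#2

From F down to G is a minor seventh; apply that to each pitch.
E6 -> F#5
E5 -> F#4
F4 -> G3
Bb3 -> C3
Fb4 -> Gb3
E3 -> F#2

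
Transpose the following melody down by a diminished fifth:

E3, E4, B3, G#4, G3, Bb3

E3 gives A#2
E4 gives A#3
B3 gives E#3
G#4 gives C##4
G3 gives C#3
Bb3 gives E3

A#2 A#3 E#3 C##4 C#3 E3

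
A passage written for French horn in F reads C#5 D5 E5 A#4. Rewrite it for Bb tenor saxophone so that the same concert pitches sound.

G#5 A5 B5 E#5

First find concert pitch: the French horn in F sounds a perfect fifth below written, so C#5 D5 E5 A#4 sounds F#4 G4 A4 D#4.
Then write for Bb tenor saxophone: it sounds a major ninth below written, so the part must be a major ninth above concert.
F#4 → G#5
G4 → A5
A4 → B5
D#4 → E#5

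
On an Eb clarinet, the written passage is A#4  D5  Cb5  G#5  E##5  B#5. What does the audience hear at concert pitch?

The Eb clarinet sounds a minor third above written, so transpose each written note up a minor third.
A#4 to C#5
D5 to F5
Cb5 to Ebb5
G#5 to B5
E##5 to G##5
B#5 to D#6

C#5 F5 Ebb5 B5 G##5 D#6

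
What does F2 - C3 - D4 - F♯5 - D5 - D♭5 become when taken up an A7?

F2 → E#3
C3 → B#3
D4 → C##5
F#5 → E##6
D5 → C##6
Db5 → C#6

E#3 B#3 C##5 E##6 C##6 C#6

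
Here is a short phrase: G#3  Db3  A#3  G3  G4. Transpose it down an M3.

E3 Bbb2 F#3 Eb3 Eb4

G#3 gives E3
Db3 gives Bbb2
A#3 gives F#3
G3 gives Eb3
G4 gives Eb4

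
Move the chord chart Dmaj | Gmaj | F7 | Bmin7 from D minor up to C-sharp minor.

C#maj F#maj E7 A#min7

D minor up to C-sharp minor is a major seventh; each chord root moves by that interval while the quality stays the same.
Dmaj: root D up a major seventh → C#, giving C#maj.
Gmaj: root G up a major seventh → F#, giving F#maj.
F7: root F up a major seventh → E, giving E7.
Bmin7: root B up a major seventh → A#, giving A#min7.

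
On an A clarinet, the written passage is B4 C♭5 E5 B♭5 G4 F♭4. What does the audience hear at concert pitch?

G#4 Ab4 C#5 G5 E4 Db4

Written C4 on the A clarinet sounds as A3, a minor third lower; apply that shift to every note.
B4 -> G#4
Cb5 -> Ab4
E5 -> C#5
Bb5 -> G5
G4 -> E4
Fb4 -> Db4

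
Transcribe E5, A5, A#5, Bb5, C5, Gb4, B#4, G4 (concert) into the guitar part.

E6 A6 A#6 Bb6 C6 Gb5 B#5 G5

Written C4 sounds as C3 on the guitar, so concert pitches are written a perfect octave up.
E5 becomes E6
A5 becomes A6
A#5 becomes A#6
Bb5 becomes Bb6
C5 becomes C6
Gb4 becomes Gb5
B#4 becomes B#5
G4 becomes G5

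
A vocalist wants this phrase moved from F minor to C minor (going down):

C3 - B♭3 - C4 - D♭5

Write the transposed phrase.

G2 F3 G3 Ab4

F minor to C minor down is a perfect fourth, so every note moves down by that interval.
C3 to G2
Bb3 to F3
C4 to G3
Db5 to Ab4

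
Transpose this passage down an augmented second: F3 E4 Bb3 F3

Ebb3 Db4 Abb3 Ebb3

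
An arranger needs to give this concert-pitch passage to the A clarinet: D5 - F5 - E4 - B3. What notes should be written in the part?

F5 Ab5 G4 D4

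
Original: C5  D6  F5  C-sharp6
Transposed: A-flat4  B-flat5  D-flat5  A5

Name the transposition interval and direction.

down a major third

From C5 to Ab4 is 3 letter names — a third of some quality.
Ab4 to C5 is 4 semitones, which makes it a major third; the second version is lower, so the direction is down.
Checking another pair — C#6 → A5 — gives the same interval.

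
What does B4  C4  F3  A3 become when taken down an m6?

B4: a sixth down reaches D, and 8 semitones makes it D#4.
A minor sixth down from C4 gives E3.
F3 down a minor sixth is A2.
A3 down a minor sixth is C#3.

D#4 E3 A2 C#3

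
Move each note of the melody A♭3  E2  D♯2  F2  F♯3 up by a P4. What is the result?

Ab3 gives Db4
E2 gives A2
D#2 gives G#2
F2 gives Bb2
F#3 gives B3

Db4 A2 G#2 Bb2 B3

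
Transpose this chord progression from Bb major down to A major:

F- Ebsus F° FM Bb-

Bb major down to A major is a minor second; each chord root moves by that interval while the quality stays the same.
F-: root F down a minor second → E, giving E-.
Ebsus: root Eb down a minor second → D, giving Dsus.
F°: root F down a minor second → E, giving E°.
FM: root F down a minor second → E, giving EM.
Bb-: root Bb down a minor second → A, giving A-.

E- Dsus E° EM A-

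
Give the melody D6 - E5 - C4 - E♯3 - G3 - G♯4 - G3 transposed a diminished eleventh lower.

A#4 B#3 G#2 B##1 D#2 D##3 D#2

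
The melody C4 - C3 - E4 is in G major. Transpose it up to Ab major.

Db4 Db3 F4

G major to Ab major up is a minor second, so every note moves up by that interval.
C4 → Db4
C3 → Db3
E4 → F4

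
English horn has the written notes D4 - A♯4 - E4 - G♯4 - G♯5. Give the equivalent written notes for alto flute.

First find concert pitch: the English horn sounds a perfect fifth below written, so D4 A♯4 E4 G♯4 G♯5 sounds G3 D#4 A3 C#4 C#5.
Then write for alto flute: it sounds a perfect fourth below written, so the part must be a perfect fourth above concert.
G3 → C4
D#4 → G#4
A3 → D4
C#4 → F#4
C#5 → F#5

C4 G#4 D4 F#4 F#5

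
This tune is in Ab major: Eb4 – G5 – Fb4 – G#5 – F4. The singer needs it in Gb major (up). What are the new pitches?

Db5 F6 Ebb5 F#6 Eb5

From Ab up to Gb is a minor seventh; apply that to each pitch.
Eb4 gives Db5
G5 gives F6
Fb4 gives Ebb5
G#5 gives F#6
F4 gives Eb5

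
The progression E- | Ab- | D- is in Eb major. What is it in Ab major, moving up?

A- Db- G-

Eb major up to Ab major is a perfect fourth; each chord root moves by that interval while the quality stays the same.
E-: root E up a perfect fourth → A, giving A-.
Ab-: root Ab up a perfect fourth → Db, giving Db-.
D-: root D up a perfect fourth → G, giving G-.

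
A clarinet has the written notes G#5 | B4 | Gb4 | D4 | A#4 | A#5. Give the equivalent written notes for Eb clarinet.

First find concert pitch: the A clarinet sounds a minor third below written, so G#5 B4 Gb4 D4 A#4 A#5 sounds E#5 G#4 Eb4 B3 F##4 F##5.
Then write for Eb clarinet: it sounds a minor third above written, so the part must be a minor third below concert.
E#5 → C##5
G#4 → E#4
Eb4 → C4
B3 → G#3
F##4 → D##4
F##5 → D##5

C##5 E#4 C4 G#3 D##4 D##5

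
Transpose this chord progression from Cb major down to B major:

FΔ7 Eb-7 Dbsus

Cb major down to B major is a diminished second; each chord root moves by that interval while the quality stays the same.
FΔ7: root F down a diminished second → E#, giving E#Δ7.
Eb-7: root Eb down a diminished second → D#, giving D#-7.
Dbsus: root Db down a diminished second → C#, giving C#sus.

E#Δ7 D#-7 C#sus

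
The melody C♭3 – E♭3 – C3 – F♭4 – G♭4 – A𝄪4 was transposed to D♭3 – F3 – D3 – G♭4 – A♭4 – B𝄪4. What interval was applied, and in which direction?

up a major second

From Cb3 to Db3 is 2 letter names — a second of some quality.
Cb3 to Db3 is 2 semitones, which makes it a major second; the second version is higher, so the direction is up.
Checking another pair — A##4 → B##4 — gives the same interval.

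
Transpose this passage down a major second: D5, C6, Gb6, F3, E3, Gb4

D5 down a major second is C5.
C6 down a major second is Bb5.
Gb6: a second down reaches F, and 2 semitones makes it Fb6.
A major second down from F3 gives Eb3.
A major second down from E3 gives D3.
Gb4: a second down reaches F, and 2 semitones makes it Fb4.

C5 Bb5 Fb6 Eb3 D3 Fb4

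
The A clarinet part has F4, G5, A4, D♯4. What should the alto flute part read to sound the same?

G4 A5 B4 E#4

First find concert pitch: the A clarinet sounds a minor third below written, so F4 G5 A4 D♯4 sounds D4 E5 F#4 B#3.
Then write for alto flute: it sounds a perfect fourth below written, so the part must be a perfect fourth above concert.
D4 → G4
E5 → A5
F#4 → B4
B#3 → E#4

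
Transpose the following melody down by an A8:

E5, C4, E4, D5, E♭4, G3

Eb4 Cb3 Eb3 Db4 Ebb3 Gb2

E5 down an augmented octave is Eb4.
An augmented octave down from C4 gives Cb3.
E4 down an augmented octave is Eb3.
D5: an octave down reaches D, and 13 semitones makes it Db4.
An augmented octave down from Eb4 gives Ebb3.
An augmented octave down from G3 gives Gb2.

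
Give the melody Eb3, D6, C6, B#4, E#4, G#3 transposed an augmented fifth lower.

Abb2 Gb5 Fb5 E4 A3 C3

Eb3 → Abb2
D6 → Gb5
C6 → Fb5
B#4 → E4
E#4 → A3
G#3 → C3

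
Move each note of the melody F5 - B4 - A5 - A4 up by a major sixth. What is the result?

D6 G#5 F#6 F#5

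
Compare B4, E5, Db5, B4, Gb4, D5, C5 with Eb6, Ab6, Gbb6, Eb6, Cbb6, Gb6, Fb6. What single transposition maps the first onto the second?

From B4 to Eb6 is 11 letter names — an eleventh of some quality.
B4 to Eb6 is 16 semitones, which makes it a diminished eleventh; the second version is higher, so the direction is up.
Checking another pair — C5 → Fb6 — gives the same interval.

up a diminished eleventh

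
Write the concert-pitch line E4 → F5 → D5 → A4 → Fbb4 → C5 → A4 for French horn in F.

B4 C6 A5 E5 Cbb5 G5 E5

Written C4 sounds as F3 on the French horn in F, so concert pitches are written a perfect fifth up.
E4 to B4
F5 to C6
D5 to A5
A4 to E5
Fbb4 to Cbb5
C5 to G5
A4 to E5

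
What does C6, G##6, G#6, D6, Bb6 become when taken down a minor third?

A5 E##6 E#6 B5 G6

C6 -> A5
G##6 -> E##6
G#6 -> E#6
D6 -> B5
Bb6 -> G6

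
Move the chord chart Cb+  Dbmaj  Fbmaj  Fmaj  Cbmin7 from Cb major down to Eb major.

Eb+ Fmaj Abmaj Amaj Ebmin7

Cb major down to Eb major is a minor sixth; each chord root moves by that interval while the quality stays the same.
Cb+: root Cb down a minor sixth → Eb, giving Eb+.
Dbmaj: root Db down a minor sixth → F, giving Fmaj.
Fbmaj: root Fb down a minor sixth → Ab, giving Abmaj.
Fmaj: root F down a minor sixth → A, giving Amaj.
Cbmin7: root Cb down a minor sixth → Eb, giving Ebmin7.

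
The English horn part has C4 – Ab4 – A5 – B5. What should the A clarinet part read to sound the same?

First find concert pitch: the English horn sounds a perfect fifth below written, so C4 Ab4 A5 B5 sounds F3 Db4 D5 E5.
Then write for A clarinet: it sounds a minor third below written, so the part must be a minor third above concert.
F3 → Ab3
Db4 → Fb4
D5 → F5
E5 → G5

Ab3 Fb4 F5 G5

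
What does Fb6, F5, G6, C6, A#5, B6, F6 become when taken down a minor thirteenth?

Ab4 A3 B4 E4 C##4 D#5 A4

Fb6 gives Ab4
F5 gives A3
G6 gives B4
C6 gives E4
A#5 gives C##4
B6 gives D#5
F6 gives A4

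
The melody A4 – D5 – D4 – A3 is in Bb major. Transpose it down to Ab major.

G4 C5 C4 G3

From Bb down to Ab is a major second; apply that to each pitch.
A4 becomes G4
D5 becomes C5
D4 becomes C4
A3 becomes G3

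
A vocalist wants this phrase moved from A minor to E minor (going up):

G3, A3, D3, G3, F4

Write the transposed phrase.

D4 E4 A3 D4 C5

From A up to E is a perfect fifth; apply that to each pitch.
G3 becomes D4
A3 becomes E4
D3 becomes A3
G3 becomes D4
F4 becomes C5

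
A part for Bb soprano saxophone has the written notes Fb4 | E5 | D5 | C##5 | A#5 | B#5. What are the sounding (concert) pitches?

Ebb4 D5 C5 B#4 G#5 A#5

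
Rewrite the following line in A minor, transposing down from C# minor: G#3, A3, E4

E3 F3 C4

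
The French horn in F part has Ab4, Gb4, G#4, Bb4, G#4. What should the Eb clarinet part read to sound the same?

Bb3 Ab3 A#3 C4 A#3

First find concert pitch: the French horn in F sounds a perfect fifth below written, so Ab4 Gb4 G#4 Bb4 G#4 sounds Db4 Cb4 C#4 Eb4 C#4.
Then write for Eb clarinet: it sounds a minor third above written, so the part must be a minor third below concert.
Db4 → Bb3
Cb4 → Ab3
C#4 → A#3
Eb4 → C4
C#4 → A#3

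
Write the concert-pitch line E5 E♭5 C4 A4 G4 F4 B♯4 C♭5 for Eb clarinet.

C#5 C5 A3 F#4 E4 D4 G##4 Ab4

The Eb clarinet sounds a minor third above written, so the written part must be a minor third below concert — transpose each note down.
E5 gives C#5
Eb5 gives C5
C4 gives A3
A4 gives F#4
G4 gives E4
F4 gives D4
B#4 gives G##4
Cb5 gives Ab4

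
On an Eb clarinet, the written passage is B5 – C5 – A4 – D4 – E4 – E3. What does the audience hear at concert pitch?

Written C4 on the Eb clarinet sounds as Eb4, a minor third higher; apply that shift to every note.
B5 to D6
C5 to Eb5
A4 to C5
D4 to F4
E4 to G4
E3 to G3

D6 Eb5 C5 F4 G4 G3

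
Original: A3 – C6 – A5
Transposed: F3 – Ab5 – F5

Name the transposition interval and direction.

Take the first pair: A3 → F3. A to F spans 3 letter names, so the interval is some kind of third.
F3 to A3 is 4 semitones, which makes it a major third; the second version is lower, so the direction is down.
Checking another pair — A5 → F5 — gives the same interval.

down a major third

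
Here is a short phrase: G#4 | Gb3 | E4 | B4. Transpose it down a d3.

G#4 to E##4
Gb3 to E3
E4 to C##4
B4 to G##4

E##4 E3 C##4 G##4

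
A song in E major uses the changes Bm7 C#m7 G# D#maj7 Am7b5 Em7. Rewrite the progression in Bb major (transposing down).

E major down to Bb major is an augmented fourth; each chord root moves by that interval while the quality stays the same.
Bm7: root B down an augmented fourth → F, giving Fm7.
C#m7: root C# down an augmented fourth → G, giving Gm7.
G#: root G# down an augmented fourth → D, giving D.
D#maj7: root D# down an augmented fourth → A, giving Amaj7.
Am7b5: root A down an augmented fourth → Eb, giving Ebm7b5.
Em7: root E down an augmented fourth → Bb, giving Bbm7.

Fm7 Gm7 D Amaj7 Ebm7b5 Bbm7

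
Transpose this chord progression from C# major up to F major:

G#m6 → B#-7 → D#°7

Cm6 E-7 G°7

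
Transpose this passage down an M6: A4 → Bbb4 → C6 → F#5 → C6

A4 becomes C4
Bbb4 becomes Dbb4
C6 becomes Eb5
F#5 becomes A4
C6 becomes Eb5

C4 Dbb4 Eb5 A4 Eb5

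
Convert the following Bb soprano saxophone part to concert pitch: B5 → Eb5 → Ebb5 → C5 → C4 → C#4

The Bb soprano saxophone sounds a major second below written, so transpose each written note down a major second.
B5 becomes A5
Eb5 becomes Db5
Ebb5 becomes Dbb5
C5 becomes Bb4
C4 becomes Bb3
C#4 becomes B3

A5 Db5 Dbb5 Bb4 Bb3 B3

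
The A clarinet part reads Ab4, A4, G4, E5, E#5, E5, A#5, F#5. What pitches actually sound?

F4 F#4 E4 C#5 C##5 C#5 F##5 D#5

The A clarinet sounds a minor third below written, so transpose each written note down a minor third.
Ab4 becomes F4
A4 becomes F#4
G4 becomes E4
E5 becomes C#5
E#5 becomes C##5
E5 becomes C#5
A#5 becomes F##5
F#5 becomes D#5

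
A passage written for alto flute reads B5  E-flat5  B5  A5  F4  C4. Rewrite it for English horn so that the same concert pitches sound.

First find concert pitch: the alto flute sounds a perfect fourth below written, so B5 E-flat5 B5 A5 F4 C4 sounds F#5 Bb4 F#5 E5 C4 G3.
Then write for English horn: it sounds a perfect fifth below written, so the part must be a perfect fifth above concert.
F#5 → C#6
Bb4 → F5
F#5 → C#6
E5 → B5
C4 → G4
G3 → D4

C#6 F5 C#6 B5 G4 D4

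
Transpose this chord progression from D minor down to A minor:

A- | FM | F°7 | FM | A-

D minor down to A minor is a perfect fourth; each chord root moves by that interval while the quality stays the same.
A-: root A down a perfect fourth → E, giving E-.
FM: root F down a perfect fourth → C, giving CM.
F°7: root F down a perfect fourth → C, giving C°7.
FM: root F down a perfect fourth → C, giving CM.
A-: root A down a perfect fourth → E, giving E-.

E- CM C°7 CM E-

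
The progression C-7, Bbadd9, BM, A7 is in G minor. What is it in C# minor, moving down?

F#-7 Eadd9 E#M D#7

G minor down to C# minor is a diminished fifth; each chord root moves by that interval while the quality stays the same.
C-7: root C down a diminished fifth → F#, giving F#-7.
Bbadd9: root Bb down a diminished fifth → E, giving Eadd9.
BM: root B down a diminished fifth → E#, giving E#M.
A7: root A down a diminished fifth → D#, giving D#7.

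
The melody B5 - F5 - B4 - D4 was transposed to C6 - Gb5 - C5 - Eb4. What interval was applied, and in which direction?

up a minor second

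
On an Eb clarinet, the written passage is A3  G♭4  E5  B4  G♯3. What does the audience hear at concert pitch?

C4 Bbb4 G5 D5 B3

Written C4 on the Eb clarinet sounds as Eb4, a minor third higher; apply that shift to every note.
A3 -> C4
Gb4 -> Bbb4
E5 -> G5
B4 -> D5
G#3 -> B3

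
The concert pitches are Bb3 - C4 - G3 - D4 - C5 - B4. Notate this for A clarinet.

Db4 Eb4 Bb3 F4 Eb5 D5

The A clarinet sounds a minor third below written, so the written part must be a minor third above concert — transpose each note up.
Bb3 to Db4
C4 to Eb4
G3 to Bb3
D4 to F4
C5 to Eb5
B4 to D5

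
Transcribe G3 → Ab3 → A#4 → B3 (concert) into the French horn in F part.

D4 Eb4 E#5 F#4

The French horn in F sounds a perfect fifth below written, so the written part must be a perfect fifth above concert — transpose each note up.
G3 becomes D4
Ab3 becomes Eb4
A#4 becomes E#5
B3 becomes F#4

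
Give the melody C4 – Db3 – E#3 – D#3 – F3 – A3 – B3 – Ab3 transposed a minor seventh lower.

C4 gives D3
Db3 gives Eb2
E#3 gives F##2
D#3 gives E#2
F3 gives G2
A3 gives B2
B3 gives C#3
Ab3 gives Bb2

D3 Eb2 F##2 E#2 G2 B2 C#3 Bb2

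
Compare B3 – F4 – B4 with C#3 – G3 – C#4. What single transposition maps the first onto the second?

down a minor seventh

Take the first pair: B3 → C#3. B to C spans 7 letter names, so the interval is some kind of seventh.
C#3 to B3 is 10 semitones, which makes it a minor seventh; the second version is lower, so the direction is down.
Checking another pair — B4 → C#4 — gives the same interval.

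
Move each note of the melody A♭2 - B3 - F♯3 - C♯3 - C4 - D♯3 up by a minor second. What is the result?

Bbb2 C4 G3 D3 Db4 E3

Ab2 gives Bbb2
B3 gives C4
F#3 gives G3
C#3 gives D3
C4 gives Db4
D#3 gives E3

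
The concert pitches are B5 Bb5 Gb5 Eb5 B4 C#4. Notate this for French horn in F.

Written C4 sounds as F3 on the French horn in F, so concert pitches are written a perfect fifth up.
B5 becomes F#6
Bb5 becomes F6
Gb5 becomes Db6
Eb5 becomes Bb5
B4 becomes F#5
C#4 becomes G#4

F#6 F6 Db6 Bb5 F#5 G#4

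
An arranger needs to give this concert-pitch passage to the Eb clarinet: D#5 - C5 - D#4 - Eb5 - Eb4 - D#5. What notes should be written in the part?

The Eb clarinet sounds a minor third above written, so the written part must be a minor third below concert — transpose each note down.
D#5 → B#4
C5 → A4
D#4 → B#3
Eb5 → C5
Eb4 → C4
D#5 → B#4

B#4 A4 B#3 C5 C4 B#4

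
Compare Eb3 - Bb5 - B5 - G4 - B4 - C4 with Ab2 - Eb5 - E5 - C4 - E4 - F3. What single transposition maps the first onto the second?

down a perfect fifth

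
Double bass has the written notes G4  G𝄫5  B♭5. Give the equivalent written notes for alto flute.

First find concert pitch: the double bass sounds a perfect octave below written, so G4 G𝄫5 B♭5 sounds G3 Gbb4 Bb4.
Then write for alto flute: it sounds a perfect fourth below written, so the part must be a perfect fourth above concert.
G3 → C4
Gbb4 → Cbb5
Bb4 → Eb5

C4 Cbb5 Eb5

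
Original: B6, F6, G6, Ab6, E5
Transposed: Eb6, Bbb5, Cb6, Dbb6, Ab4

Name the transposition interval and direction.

Take the first pair: B6 → Eb6. B to E spans 5 letter names, so the interval is some kind of fifth.
Eb6 to B6 is 8 semitones, which makes it an augmented fifth; the second version is lower, so the direction is down.
Checking another pair — E5 → Ab4 — gives the same interval.

down an augmented fifth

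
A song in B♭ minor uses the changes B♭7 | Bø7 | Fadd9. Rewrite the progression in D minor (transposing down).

D7 D#ø7 Aadd9

B♭ minor down to D minor is a minor sixth; each chord root moves by that interval while the quality stays the same.
B♭7: root B♭ down a minor sixth → D, giving D7.
Bø7: root B down a minor sixth → D#, giving D#ø7.
Fadd9: root F down a minor sixth → A, giving Aadd9.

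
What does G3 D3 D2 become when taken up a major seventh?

F#4 C#4 C#3

G3 up a major seventh is F#4.
D3 up a major seventh is C#4.
D2: a seventh up reaches C, and 11 semitones makes it C#3.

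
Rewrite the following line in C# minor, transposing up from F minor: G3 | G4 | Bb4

D#4 D#5 F#5

F minor to C# minor up is an augmented fifth, so every note moves up by that interval.
G3 gives D#4
G4 gives D#5
Bb4 gives F#5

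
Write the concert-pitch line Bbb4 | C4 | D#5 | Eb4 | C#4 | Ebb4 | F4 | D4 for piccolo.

Bbb3 C3 D#4 Eb3 C#3 Ebb3 F3 D3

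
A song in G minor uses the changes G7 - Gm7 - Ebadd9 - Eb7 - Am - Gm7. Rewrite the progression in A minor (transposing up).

A7 Am7 Fadd9 F7 Bm Am7

G minor up to A minor is a major second; each chord root moves by that interval while the quality stays the same.
G7: root G up a major second → A, giving A7.
Gm7: root G up a major second → A, giving Am7.
Ebadd9: root Eb up a major second → F, giving Fadd9.
Eb7: root Eb up a major second → F, giving F7.
Am: root A up a major second → B, giving Bm.
Gm7: root G up a major second → A, giving Am7.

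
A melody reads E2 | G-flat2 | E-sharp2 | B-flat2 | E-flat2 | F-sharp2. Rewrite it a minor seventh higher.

D3 Fb3 D#3 Ab3 Db3 E3

E2: a seventh up reaches D, and 10 semitones makes it D3.
Gb2 up a minor seventh is Fb3.
A minor seventh up from E#2 gives D#3.
A minor seventh up from Bb2 gives Ab3.
Eb2: a seventh up reaches D, and 10 semitones makes it Db3.
F#2 up a minor seventh is E3.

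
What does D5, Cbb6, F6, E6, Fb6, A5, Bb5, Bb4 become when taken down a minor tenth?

B3 Abb4 D5 C#5 Db5 F#4 G4 G3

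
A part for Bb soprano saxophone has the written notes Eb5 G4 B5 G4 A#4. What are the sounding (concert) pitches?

Written C4 on the Bb soprano saxophone sounds as Bb3, a major second lower; apply that shift to every note.
Eb5 gives Db5
G4 gives F4
B5 gives A5
G4 gives F4
A#4 gives G#4

Db5 F4 A5 F4 G#4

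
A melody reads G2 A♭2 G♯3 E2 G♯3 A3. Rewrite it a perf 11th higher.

C4 Db4 C#5 A3 C#5 D5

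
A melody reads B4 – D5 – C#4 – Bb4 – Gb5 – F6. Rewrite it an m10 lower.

B4 becomes G#3
D5 becomes B3
C#4 becomes A#2
Bb4 becomes G3
Gb5 becomes Eb4
F6 becomes D5

G#3 B3 A#2 G3 Eb4 D5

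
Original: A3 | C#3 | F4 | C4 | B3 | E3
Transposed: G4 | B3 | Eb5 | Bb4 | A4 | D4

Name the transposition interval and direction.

Take the first pair: A3 → G4. A to G spans 7 letter names, so the interval is some kind of seventh.
A3 to G4 is 10 semitones, which makes it a minor seventh; the second version is higher, so the direction is up.
Checking another pair — E3 → D4 — gives the same interval.

up a minor seventh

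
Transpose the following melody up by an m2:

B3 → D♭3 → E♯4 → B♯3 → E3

C4 Ebb3 F#4 C#4 F3

B3 up a minor second is C4.
Db3 up a minor second is Ebb3.
A minor second up from E#4 gives F#4.
A minor second up from B#3 gives C#4.
E3 up a minor second is F3.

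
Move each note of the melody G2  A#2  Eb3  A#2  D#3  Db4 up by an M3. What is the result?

B2 C##3 G3 C##3 F##3 F4

G2: a third up reaches B, and 4 semitones makes it B2.
A major third up from A#2 gives C##3.
A major third up from Eb3 gives G3.
A#2 up a major third is C##3.
D#3: a third up reaches F, and 4 semitones makes it F##3.
Db4: a third up reaches F, and 4 semitones makes it F4.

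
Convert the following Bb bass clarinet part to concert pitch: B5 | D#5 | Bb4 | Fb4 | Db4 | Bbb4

The Bb bass clarinet sounds a major ninth below written, so transpose each written note down a major ninth.
B5 becomes A4
D#5 becomes C#4
Bb4 becomes Ab3
Fb4 becomes Ebb3
Db4 becomes Cb3
Bbb4 becomes Abb3

A4 C#4 Ab3 Ebb3 Cb3 Abb3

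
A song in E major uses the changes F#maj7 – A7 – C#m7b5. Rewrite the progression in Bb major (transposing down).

Cmaj7 Eb7 Gm7b5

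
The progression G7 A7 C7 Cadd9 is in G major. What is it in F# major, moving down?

F#7 G#7 B7 Badd9

G major down to F# major is a minor second; each chord root moves by that interval while the quality stays the same.
G7: root G down a minor second → F#, giving F#7.
A7: root A down a minor second → G#, giving G#7.
C7: root C down a minor second → B, giving B7.
Cadd9: root C down a minor second → B, giving Badd9.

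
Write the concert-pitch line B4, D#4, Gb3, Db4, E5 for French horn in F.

F#5 A#4 Db4 Ab4 B5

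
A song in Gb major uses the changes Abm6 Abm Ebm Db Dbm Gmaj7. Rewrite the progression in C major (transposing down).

Dm6 Dm Am G Gm C#maj7

Gb major down to C major is a diminished fifth; each chord root moves by that interval while the quality stays the same.
Abm6: root Ab down a diminished fifth → D, giving Dm6.
Abm: root Ab down a diminished fifth → D, giving Dm.
Ebm: root Eb down a diminished fifth → A, giving Am.
Db: root Db down a diminished fifth → G, giving G.
Dbm: root Db down a diminished fifth → G, giving Gm.
Gmaj7: root G down a diminished fifth → C#, giving C#maj7.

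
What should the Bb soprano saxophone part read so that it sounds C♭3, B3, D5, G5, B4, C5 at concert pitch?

Written C4 sounds as Bb3 on the Bb soprano saxophone, so concert pitches are written a major second up.
Cb3 becomes Db3
B3 becomes C#4
D5 becomes E5
G5 becomes A5
B4 becomes C#5
C5 becomes D5

Db3 C#4 E5 A5 C#5 D5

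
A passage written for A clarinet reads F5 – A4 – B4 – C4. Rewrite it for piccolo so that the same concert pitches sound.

First find concert pitch: the A clarinet sounds a minor third below written, so F5 A4 B4 C4 sounds D5 F#4 G#4 A3.
Then write for piccolo: it sounds a perfect octave above written, so the part must be a perfect octave below concert.
D5 → D4
F#4 → F#3
G#4 → G#3
A3 → A2

D4 F#3 G#3 A2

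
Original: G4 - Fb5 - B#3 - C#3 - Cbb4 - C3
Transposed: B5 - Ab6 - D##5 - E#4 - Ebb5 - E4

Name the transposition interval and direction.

up a major tenth

From G4 to B5 is 10 letter names — a tenth of some quality.
G4 to B5 is 16 semitones, which makes it a major tenth; the second version is higher, so the direction is up.
Checking another pair — C3 → E4 — gives the same interval.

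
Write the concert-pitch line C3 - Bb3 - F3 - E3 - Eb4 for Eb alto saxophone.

The Eb alto saxophone sounds a major sixth below written, so the written part must be a major sixth above concert — transpose each note up.
C3 → A3
Bb3 → G4
F3 → D4
E3 → C#4
Eb4 → C5

A3 G4 D4 C#4 C5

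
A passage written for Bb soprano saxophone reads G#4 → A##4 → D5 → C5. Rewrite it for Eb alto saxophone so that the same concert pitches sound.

D#5 E##5 A5 G5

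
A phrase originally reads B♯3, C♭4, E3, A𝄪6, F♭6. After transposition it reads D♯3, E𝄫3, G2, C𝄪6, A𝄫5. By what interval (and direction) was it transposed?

down a major sixth

From B#3 to D#3 is 6 letter names — a sixth of some quality.
D#3 to B#3 is 9 semitones, which makes it a major sixth; the second version is lower, so the direction is down.
Checking another pair — Fb6 → Abb5 — gives the same interval.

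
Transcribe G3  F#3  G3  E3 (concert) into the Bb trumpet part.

The Bb trumpet sounds a major second below written, so the written part must be a major second above concert — transpose each note up.
G3 → A3
F#3 → G#3
G3 → A3
E3 → F#3

A3 G#3 A3 F#3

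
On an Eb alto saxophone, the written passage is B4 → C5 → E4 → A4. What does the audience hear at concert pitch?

Written C4 on the Eb alto saxophone sounds as Eb3, a major sixth lower; apply that shift to every note.
B4 -> D4
C5 -> Eb4
E4 -> G3
A4 -> C4

D4 Eb4 G3 C4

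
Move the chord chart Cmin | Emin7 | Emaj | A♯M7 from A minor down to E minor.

A minor down to E minor is a perfect fourth; each chord root moves by that interval while the quality stays the same.
Cmin: root C down a perfect fourth → G, giving Gmin.
Emin7: root E down a perfect fourth → B, giving Bmin7.
Emaj: root E down a perfect fourth → B, giving Bmaj.
A♯M7: root A♯ down a perfect fourth → E#, giving E#M7.

Gmin Bmin7 Bmaj E#M7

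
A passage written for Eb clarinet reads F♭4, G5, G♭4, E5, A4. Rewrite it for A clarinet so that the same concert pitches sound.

Cbb5 Db6 Dbb5 Bb5 Eb5

First find concert pitch: the Eb clarinet sounds a minor third above written, so F♭4 G5 G♭4 E5 A4 sounds Abb4 Bb5 Bbb4 G5 C5.
Then write for A clarinet: it sounds a minor third below written, so the part must be a minor third above concert.
Abb4 → Cbb5
Bb5 → Db6
Bbb4 → Dbb5
G5 → Bb5
C5 → Eb5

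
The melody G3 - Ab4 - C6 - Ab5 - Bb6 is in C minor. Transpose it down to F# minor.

C#3 D4 F#5 D5 E6

From C down to F# is a diminished fifth; apply that to each pitch.
G3 to C#3
Ab4 to D4
C6 to F#5
Ab5 to D5
Bb6 to E6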